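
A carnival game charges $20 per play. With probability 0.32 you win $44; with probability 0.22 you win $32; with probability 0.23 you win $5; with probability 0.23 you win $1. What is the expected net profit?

E[payout] = 44·0.32 + 32·0.22 + 5·0.23 + 1·0.23
 = 14.08 + 7.04 + 1.15 + 0.23
 = 22.5
Net = 22.5 - 20 = 2.5

2.5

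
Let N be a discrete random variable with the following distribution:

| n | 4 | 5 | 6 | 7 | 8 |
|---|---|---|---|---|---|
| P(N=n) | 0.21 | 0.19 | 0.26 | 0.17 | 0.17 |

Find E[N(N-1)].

E[N(N-1)] = Σ n(n-1)·P(N=n)
 = 12·0.21 + 20·0.19 + 30·0.26 + 42·0.17 + 56·0.17
 = 2.52 + 3.8 + 7.8 + 7.14 + 9.52
 = 30.78

30.78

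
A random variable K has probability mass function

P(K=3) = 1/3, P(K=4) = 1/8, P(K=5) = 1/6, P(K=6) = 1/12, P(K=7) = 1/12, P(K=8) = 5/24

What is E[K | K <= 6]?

4

P(K <= 6) = 1/3 + 1/8 + 1/6 + 1/12 = 17/24.
E[K | K <= 6] = [3·1/3 + 4·1/8 + 5·1/6 + 6·1/12] / (17/24)
 = 17/6 / (17/24)
 = 4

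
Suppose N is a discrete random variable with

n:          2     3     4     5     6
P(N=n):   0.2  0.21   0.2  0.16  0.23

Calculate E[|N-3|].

E[|N-3|] = Σ |n-3|·P(N=n)
 = 1·0.2 + 0·0.21 + 1·0.2 + 2·0.16 + 3·0.23
 = 0.2 + 0 + 0.2 + 0.32 + 0.69
 = 1.41

1.41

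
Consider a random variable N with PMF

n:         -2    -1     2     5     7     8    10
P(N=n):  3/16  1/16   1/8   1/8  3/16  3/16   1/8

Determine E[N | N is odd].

5

P(N is odd) = 1/16 + 1/8 + 3/16 = 3/8.
E[N | N is odd] = [(-1)·1/16 + 5·1/8 + 7·3/16] / (3/8)
 = 15/8 / (3/8)
 = 5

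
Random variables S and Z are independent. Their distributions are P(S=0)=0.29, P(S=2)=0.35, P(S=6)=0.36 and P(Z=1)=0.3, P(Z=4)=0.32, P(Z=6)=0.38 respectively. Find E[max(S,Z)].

E[max(S,Z)] = Σ_s Σ_z max(s,z) · P(S=s)P(Z=z)
 = 1·0.087 + 4·0.0928 + 6·0.1102 + 2·0.105 + 4·0.112 + 6·0.133 + 6·0.108 + 6·0.1152 + 6·0.1368
 = 0.087 + 0.3712 + 0.6612 + 0.21 + 0.448 + 0.798 + 0.648 + 0.6912 + 0.8208
 = 4.7354

4.7354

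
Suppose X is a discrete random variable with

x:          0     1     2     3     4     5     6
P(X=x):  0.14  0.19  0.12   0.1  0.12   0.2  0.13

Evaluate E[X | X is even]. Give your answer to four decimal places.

P(X is even) = 0.14 + 0.12 + 0.12 + 0.13 = 0.51.
E[X | X is even] = [0·0.14 + 2·0.12 + 4·0.12 + 6·0.13] / 0.51
 = 1.5 / 0.51
 = 50/17

2.9412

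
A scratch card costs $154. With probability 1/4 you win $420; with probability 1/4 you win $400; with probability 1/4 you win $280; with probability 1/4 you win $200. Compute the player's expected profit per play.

E[payout] = 420·1/4 + 400·1/4 + 280·1/4 + 200·1/4
 = 105 + 100 + 70 + 50
 = 325
Net = 325 - 154 = 171

171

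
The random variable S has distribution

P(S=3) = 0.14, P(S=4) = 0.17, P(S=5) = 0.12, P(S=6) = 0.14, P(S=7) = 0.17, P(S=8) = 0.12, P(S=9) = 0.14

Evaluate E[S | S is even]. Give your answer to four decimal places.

P(S is even) = 0.17 + 0.14 + 0.12 = 0.43.
E[S | S is even] = [4·0.17 + 6·0.14 + 8·0.12] / 0.43
 = 2.48 / 0.43
 = 248/43

5.7674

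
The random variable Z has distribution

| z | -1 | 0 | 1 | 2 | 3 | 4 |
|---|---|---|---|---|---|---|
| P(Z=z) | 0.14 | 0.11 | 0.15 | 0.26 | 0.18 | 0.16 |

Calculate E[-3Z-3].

E[-3Z-3] = Σ (-3z-3)·P(Z=z)
 = 0·0.14 + (-3)·0.11 + (-6)·0.15 + (-9)·0.26 + (-12)·0.18 + (-15)·0.16
 = 0 + (-0.33) + (-0.9) + (-2.34) + (-2.16) + (-2.4)
 = -8.13

-8.13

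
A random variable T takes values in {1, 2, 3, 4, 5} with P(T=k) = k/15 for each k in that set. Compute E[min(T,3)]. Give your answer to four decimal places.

2.7333

E[min(T,3)] = Σ min(t,3)·P(T=t)
 = 1·1/15 + 2·2/15 + 3·1/5 + 3·4/15 + 3·1/3
 = 1/15 + 4/15 + 3/5 + 4/5 + 1
 = 41/15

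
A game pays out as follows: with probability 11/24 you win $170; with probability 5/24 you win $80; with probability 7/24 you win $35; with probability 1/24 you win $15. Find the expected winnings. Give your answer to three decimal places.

E[payout] = 170·11/24 + 80·5/24 + 35·7/24 + 15·1/24
 = 935/12 + 50/3 + 245/24 + 5/8
 = 1265/12

105.417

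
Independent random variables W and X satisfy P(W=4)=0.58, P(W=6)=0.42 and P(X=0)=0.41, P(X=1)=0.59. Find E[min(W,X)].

0.59

E[min(W,X)] = Σ_w Σ_x min(w,x) · P(W=w)P(X=x)
 = 0·0.2378 + 1·0.3422 + 0·0.1722 + 1·0.2478
 = 0 + 0.3422 + 0 + 0.2478
 = 0.59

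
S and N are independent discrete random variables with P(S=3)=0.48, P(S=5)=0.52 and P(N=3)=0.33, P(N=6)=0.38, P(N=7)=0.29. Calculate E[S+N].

E[S+N] = Σ_s Σ_n (s+n) · P(S=s)P(N=n)
 = 6·0.1584 + 9·0.1824 + 10·0.1392 + 8·0.1716 + 11·0.1976 + 12·0.1508
 = 0.9504 + 1.6416 + 1.392 + 1.3728 + 2.1736 + 1.8096
 = 9.34

9.34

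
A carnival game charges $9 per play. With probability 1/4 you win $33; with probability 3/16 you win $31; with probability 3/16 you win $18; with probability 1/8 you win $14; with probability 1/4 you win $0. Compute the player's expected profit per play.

10.1875

E[payout] = 33·1/4 + 31·3/16 + 18·3/16 + 14·1/8 + 0·1/4
 = 33/4 + 93/16 + 27/8 + 7/4 + 0
 = 307/16
Net = 307/16 - 9 = 163/16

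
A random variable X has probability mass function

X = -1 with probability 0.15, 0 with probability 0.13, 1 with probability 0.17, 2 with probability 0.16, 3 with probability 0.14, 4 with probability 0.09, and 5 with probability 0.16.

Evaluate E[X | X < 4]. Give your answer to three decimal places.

P(X < 4) = 0.15 + 0.13 + 0.17 + 0.16 + 0.14 = 0.75.
E[X | X < 4] = [(-1)·0.15 + 0·0.13 + 1·0.17 + 2·0.16 + 3·0.14] / 0.75
 = 0.76 / 0.75
 = 76/75

1.013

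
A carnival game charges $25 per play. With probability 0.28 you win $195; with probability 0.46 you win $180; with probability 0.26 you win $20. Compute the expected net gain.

117.6

E[payout] = 195·0.28 + 180·0.46 + 20·0.26
 = 54.6 + 82.8 + 5.2
 = 142.6
Net = 142.6 - 25 = 117.6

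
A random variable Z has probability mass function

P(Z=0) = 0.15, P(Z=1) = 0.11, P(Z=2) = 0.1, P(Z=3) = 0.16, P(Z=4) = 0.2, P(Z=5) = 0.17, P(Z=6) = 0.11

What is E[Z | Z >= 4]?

4.8125

P(Z >= 4) = 0.2 + 0.17 + 0.11 = 0.48.
E[Z | Z >= 4] = [4·0.2 + 5·0.17 + 6·0.11] / 0.48
 = 2.31 / 0.48
 = 77/16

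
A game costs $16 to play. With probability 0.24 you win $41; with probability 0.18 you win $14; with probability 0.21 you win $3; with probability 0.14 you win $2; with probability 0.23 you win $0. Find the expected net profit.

-2.73

E[payout] = 41·0.24 + 14·0.18 + 3·0.21 + 2·0.14 + 0·0.23
 = 9.84 + 2.52 + 0.63 + 0.28 + 0
 = 13.27
Net = 13.27 - 16 = -2.73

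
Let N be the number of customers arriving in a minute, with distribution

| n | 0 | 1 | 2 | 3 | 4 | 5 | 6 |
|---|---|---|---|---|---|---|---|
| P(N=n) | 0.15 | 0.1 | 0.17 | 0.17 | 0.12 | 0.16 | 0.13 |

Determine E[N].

E[N] = Σ n·P(N=n)
 = 0·0.15 + 1·0.1 + 2·0.17 + 3·0.17 + 4·0.12 + 5·0.16 + 6·0.13
 = 0 + 0.1 + 0.34 + 0.51 + 0.48 + 0.8 + 0.78
 = 3.01

3.01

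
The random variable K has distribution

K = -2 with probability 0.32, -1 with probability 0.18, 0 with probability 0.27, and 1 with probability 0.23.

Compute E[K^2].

1.69

E[K^2] = Σ k^2·P(K=k)
 = 4·0.32 + 1·0.18 + 0·0.27 + 1·0.23
 = 1.28 + 0.18 + 0 + 0.23
 = 1.69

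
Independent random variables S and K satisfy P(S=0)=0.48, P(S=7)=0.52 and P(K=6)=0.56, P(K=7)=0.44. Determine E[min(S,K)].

3.3488

E[min(S,K)] = Σ_s Σ_k min(s,k) · P(S=s)P(K=k)
 = 0·0.2688 + 0·0.2112 + 6·0.2912 + 7·0.2288
 = 0 + 0 + 1.7472 + 1.6016
 = 3.3488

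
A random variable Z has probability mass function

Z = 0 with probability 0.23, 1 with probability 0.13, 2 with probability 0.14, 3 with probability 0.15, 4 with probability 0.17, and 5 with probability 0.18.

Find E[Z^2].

9.26

E[Z^2] = Σ z^2·P(Z=z)
 = 0·0.23 + 1·0.13 + 4·0.14 + 9·0.15 + 16·0.17 + 25·0.18
 = 0 + 0.13 + 0.56 + 1.35 + 2.72 + 4.5
 = 9.26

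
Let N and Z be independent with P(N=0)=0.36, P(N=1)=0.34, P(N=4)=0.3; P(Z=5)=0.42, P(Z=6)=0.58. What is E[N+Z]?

7.12

E[N+Z] = Σ_n Σ_z (n+z) · P(N=n)P(Z=z)
 = 5·0.1512 + 6·0.2088 + 6·0.1428 + 7·0.1972 + 9·0.126 + 10·0.174
 = 0.756 + 1.2528 + 0.8568 + 1.3804 + 1.134 + 1.74
 = 7.12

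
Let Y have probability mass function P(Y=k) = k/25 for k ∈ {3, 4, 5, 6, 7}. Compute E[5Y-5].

E[5Y-5] = Σ (5y-5)·P(Y=y)
 = 10·3/25 + 15·4/25 + 20·1/5 + 25·6/25 + 30·7/25
 = 6/5 + 12/5 + 4 + 6 + 42/5
 = 22

22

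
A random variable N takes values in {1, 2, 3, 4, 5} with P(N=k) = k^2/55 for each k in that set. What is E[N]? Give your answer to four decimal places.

E[N] = Σ n·P(N=n)
 = 1·1/55 + 2·4/55 + 3·9/55 + 4·16/55 + 5·5/11
 = 1/55 + 8/55 + 27/55 + 64/55 + 25/11
 = 45/11

4.0909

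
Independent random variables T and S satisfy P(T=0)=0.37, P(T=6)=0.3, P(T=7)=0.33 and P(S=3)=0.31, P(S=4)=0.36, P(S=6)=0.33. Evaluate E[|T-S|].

2.979

E[|T-S|] = Σ_t Σ_s |t-s| · P(T=t)P(S=s)
 = 3·0.1147 + 4·0.1332 + 6·0.1221 + 3·0.093 + 2·0.108 + 0·0.099 + 4·0.1023 + 3·0.1188 + 1·0.1089
 = 0.3441 + 0.5328 + 0.7326 + 0.279 + 0.216 + 0 + 0.4092 + 0.3564 + 0.1089
 = 2.979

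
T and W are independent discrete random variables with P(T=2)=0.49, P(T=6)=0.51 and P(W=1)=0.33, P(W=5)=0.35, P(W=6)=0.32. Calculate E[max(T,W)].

E[max(T,W)] = Σ_t Σ_w max(t,w) · P(T=t)P(W=w)
 = 2·0.1617 + 5·0.1715 + 6·0.1568 + 6·0.1683 + 6·0.1785 + 6·0.1632
 = 0.3234 + 0.8575 + 0.9408 + 1.0098 + 1.071 + 0.9792
 = 5.1817

5.1817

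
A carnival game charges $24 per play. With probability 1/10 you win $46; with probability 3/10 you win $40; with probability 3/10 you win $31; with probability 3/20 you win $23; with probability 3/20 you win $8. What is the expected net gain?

6.55

E[payout] = 46·1/10 + 40·3/10 + 31·3/10 + 23·3/20 + 8·3/20
 = 23/5 + 12 + 93/10 + 69/20 + 6/5
 = 611/20
Net = 611/20 - 24 = 131/20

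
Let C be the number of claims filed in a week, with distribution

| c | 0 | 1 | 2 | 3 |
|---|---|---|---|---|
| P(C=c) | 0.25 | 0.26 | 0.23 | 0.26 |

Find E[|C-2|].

1.02

E[|C-2|] = Σ |c-2|·P(C=c)
 = 2·0.25 + 1·0.26 + 0·0.23 + 1·0.26
 = 0.5 + 0.26 + 0 + 0.26
 = 1.02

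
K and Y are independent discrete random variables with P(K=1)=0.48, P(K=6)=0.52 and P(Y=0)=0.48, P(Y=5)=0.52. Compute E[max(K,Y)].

E[max(K,Y)] = Σ_k Σ_y max(k,y) · P(K=k)P(Y=y)
 = 1·0.2304 + 5·0.2496 + 6·0.2496 + 6·0.2704
 = 0.2304 + 1.248 + 1.4976 + 1.6224
 = 4.5984

4.5984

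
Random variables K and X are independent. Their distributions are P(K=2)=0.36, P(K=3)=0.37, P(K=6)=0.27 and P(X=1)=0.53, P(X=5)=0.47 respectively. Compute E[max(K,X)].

4.3054

E[max(K,X)] = Σ_k Σ_x max(k,x) · P(K=k)P(X=x)
 = 2·0.1908 + 5·0.1692 + 3·0.1961 + 5·0.1739 + 6·0.1431 + 6·0.1269
 = 0.3816 + 0.846 + 0.5883 + 0.8695 + 0.8586 + 0.7614
 = 4.3054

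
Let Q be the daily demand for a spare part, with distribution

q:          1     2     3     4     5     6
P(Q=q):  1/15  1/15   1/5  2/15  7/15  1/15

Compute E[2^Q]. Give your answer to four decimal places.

23.3333

E[2^Q] = Σ 2^q·P(Q=q)
 = 2·1/15 + 4·1/15 + 8·1/5 + 16·2/15 + 32·7/15 + 64·1/15
 = 2/15 + 4/15 + 8/5 + 32/15 + 224/15 + 64/15
 = 70/3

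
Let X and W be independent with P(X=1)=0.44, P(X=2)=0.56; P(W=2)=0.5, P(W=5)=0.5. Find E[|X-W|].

1.94

E[|X-W|] = Σ_x Σ_w |x-w| · P(X=x)P(W=w)
 = 1·0.22 + 4·0.22 + 0·0.28 + 3·0.28
 = 0.22 + 0.88 + 0 + 0.84
 = 1.94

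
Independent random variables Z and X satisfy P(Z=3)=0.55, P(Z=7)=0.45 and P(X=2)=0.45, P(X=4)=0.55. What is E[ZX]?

14.88

E[ZX] = Σ_z Σ_x zx · P(Z=z)P(X=x)
 = 6·0.2475 + 12·0.3025 + 14·0.2025 + 28·0.2475
 = 1.485 + 3.63 + 2.835 + 6.93
 = 14.88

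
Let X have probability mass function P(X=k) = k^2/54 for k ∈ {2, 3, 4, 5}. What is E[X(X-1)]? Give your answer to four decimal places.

13.9630

E[X(X-1)] = Σ x(x-1)·P(X=x)
 = 2·2/27 + 6·1/6 + 12·8/27 + 20·25/54
 = 4/27 + 1 + 32/9 + 250/27
 = 377/27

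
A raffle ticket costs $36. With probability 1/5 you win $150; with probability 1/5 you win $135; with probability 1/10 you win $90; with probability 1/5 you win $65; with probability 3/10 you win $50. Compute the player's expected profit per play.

E[payout] = 150·1/5 + 135·1/5 + 90·1/10 + 65·1/5 + 50·3/10
 = 30 + 27 + 9 + 13 + 15
 = 94
Net = 94 - 36 = 58

58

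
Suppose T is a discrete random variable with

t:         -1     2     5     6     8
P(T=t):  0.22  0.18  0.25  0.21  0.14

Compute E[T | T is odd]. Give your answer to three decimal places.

2.191

P(T is odd) = 0.22 + 0.25 = 0.47.
E[T | T is odd] = [(-1)·0.22 + 5·0.25] / 0.47
 = 1.03 / 0.47
 = 103/47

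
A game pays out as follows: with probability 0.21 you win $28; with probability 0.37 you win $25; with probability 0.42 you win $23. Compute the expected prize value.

24.79

E[payout] = 28·0.21 + 25·0.37 + 23·0.42
 = 5.88 + 9.25 + 9.66
 = 24.79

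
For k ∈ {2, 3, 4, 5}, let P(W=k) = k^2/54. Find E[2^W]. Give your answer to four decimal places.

21.1852

E[2^W] = Σ 2^w·P(W=w)
 = 4·2/27 + 8·1/6 + 16·8/27 + 32·25/54
 = 8/27 + 4/3 + 128/27 + 400/27
 = 572/27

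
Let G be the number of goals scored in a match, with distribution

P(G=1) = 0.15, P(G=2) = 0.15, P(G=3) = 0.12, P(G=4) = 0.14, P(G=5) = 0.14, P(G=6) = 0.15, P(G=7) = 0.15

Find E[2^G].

37.38

E[2^G] = Σ 2^g·P(G=g)
 = 2·0.15 + 4·0.15 + 8·0.12 + 16·0.14 + 32·0.14 + 64·0.15 + 128·0.15
 = 0.3 + 0.6 + 0.96 + 2.24 + 4.48 + 9.6 + 19.2
 = 37.38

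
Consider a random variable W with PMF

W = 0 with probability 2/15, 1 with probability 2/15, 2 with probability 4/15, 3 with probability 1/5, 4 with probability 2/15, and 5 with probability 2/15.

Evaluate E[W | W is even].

2

P(W is even) = 2/15 + 4/15 + 2/15 = 8/15.
E[W | W is even] = [0·2/15 + 2·4/15 + 4·2/15] / (8/15)
 = 16/15 / (8/15)
 = 2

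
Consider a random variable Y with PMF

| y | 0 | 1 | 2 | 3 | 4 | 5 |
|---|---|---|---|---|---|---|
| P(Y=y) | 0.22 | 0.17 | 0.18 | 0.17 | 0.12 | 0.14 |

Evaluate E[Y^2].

E[Y^2] = Σ y^2·P(Y=y)
 = 0·0.22 + 1·0.17 + 4·0.18 + 9·0.17 + 16·0.12 + 25·0.14
 = 0 + 0.17 + 0.72 + 1.53 + 1.92 + 3.5
 = 7.84

7.84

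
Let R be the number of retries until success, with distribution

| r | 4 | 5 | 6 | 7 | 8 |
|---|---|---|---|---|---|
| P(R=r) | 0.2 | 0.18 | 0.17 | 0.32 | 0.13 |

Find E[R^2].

37.82

E[R^2] = Σ r^2·P(R=r)
 = 16·0.2 + 25·0.18 + 36·0.17 + 49·0.32 + 64·0.13
 = 3.2 + 4.5 + 6.12 + 15.68 + 8.32
 = 37.82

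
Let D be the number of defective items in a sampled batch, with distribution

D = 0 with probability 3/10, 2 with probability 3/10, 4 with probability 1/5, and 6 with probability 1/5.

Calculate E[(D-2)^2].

E[(D-2)^2] = Σ (d-2)^2·P(D=d)
 = 4·3/10 + 0·3/10 + 4·1/5 + 16·1/5
 = 6/5 + 0 + 4/5 + 16/5
 = 26/5

5.2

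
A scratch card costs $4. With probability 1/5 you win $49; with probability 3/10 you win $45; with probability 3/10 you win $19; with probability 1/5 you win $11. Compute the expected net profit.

E[payout] = 49·1/5 + 45·3/10 + 19·3/10 + 11·1/5
 = 49/5 + 27/2 + 57/10 + 11/5
 = 156/5
Net = 156/5 - 4 = 136/5

27.2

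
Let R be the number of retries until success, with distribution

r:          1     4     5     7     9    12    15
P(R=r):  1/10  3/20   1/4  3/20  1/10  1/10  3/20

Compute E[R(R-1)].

E[R(R-1)] = Σ r(r-1)·P(R=r)
 = 0·1/10 + 12·3/20 + 20·1/4 + 42·3/20 + 72·1/10 + 132·1/10 + 210·3/20
 = 0 + 9/5 + 5 + 63/10 + 36/5 + 66/5 + 63/2
 = 65

65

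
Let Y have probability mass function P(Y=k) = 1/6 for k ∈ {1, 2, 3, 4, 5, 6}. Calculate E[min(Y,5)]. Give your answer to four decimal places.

E[min(Y,5)] = Σ min(y,5)·P(Y=y)
 = 1·1/6 + 2·1/6 + 3·1/6 + 4·1/6 + 5·1/6 + 5·1/6
 = 1/6 + 1/3 + 1/2 + 2/3 + 5/6 + 5/6
 = 10/3

3.3333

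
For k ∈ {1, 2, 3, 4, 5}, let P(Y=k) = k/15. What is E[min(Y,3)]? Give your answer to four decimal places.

2.7333

E[min(Y,3)] = Σ min(y,3)·P(Y=y)
 = 1·1/15 + 2·2/15 + 3·1/5 + 3·4/15 + 3·1/3
 = 1/15 + 4/15 + 3/5 + 4/5 + 1
 = 41/15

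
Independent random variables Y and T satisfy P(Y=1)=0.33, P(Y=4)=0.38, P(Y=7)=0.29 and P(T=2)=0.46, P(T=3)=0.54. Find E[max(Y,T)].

E[max(Y,T)] = Σ_y Σ_t max(y,t) · P(Y=y)P(T=t)
 = 2·0.1518 + 3·0.1782 + 4·0.1748 + 4·0.2052 + 7·0.1334 + 7·0.1566
 = 0.3036 + 0.5346 + 0.6992 + 0.8208 + 0.9338 + 1.0962
 = 4.3882

4.3882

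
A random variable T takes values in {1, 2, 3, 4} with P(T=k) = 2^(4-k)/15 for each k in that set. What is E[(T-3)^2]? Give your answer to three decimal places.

2.467

E[(T-3)^2] = Σ (t-3)^2·P(T=t)
 = 4·8/15 + 1·4/15 + 0·2/15 + 1·1/15
 = 32/15 + 4/15 + 0 + 1/15
 = 37/15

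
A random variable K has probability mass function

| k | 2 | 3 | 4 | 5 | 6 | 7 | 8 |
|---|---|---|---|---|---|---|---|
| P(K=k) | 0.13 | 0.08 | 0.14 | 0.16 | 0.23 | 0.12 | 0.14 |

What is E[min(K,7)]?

5.06

E[min(K,7)] = Σ min(k,7)·P(K=k)
 = 2·0.13 + 3·0.08 + 4·0.14 + 5·0.16 + 6·0.23 + 7·0.12 + 7·0.14
 = 0.26 + 0.24 + 0.56 + 0.8 + 1.38 + 0.84 + 0.98
 = 5.06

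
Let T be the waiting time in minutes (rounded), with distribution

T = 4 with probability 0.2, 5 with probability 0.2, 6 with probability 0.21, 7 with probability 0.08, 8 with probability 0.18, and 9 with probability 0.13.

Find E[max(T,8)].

8.13

E[max(T,8)] = Σ max(t,8)·P(T=t)
 = 8·0.2 + 8·0.2 + 8·0.21 + 8·0.08 + 8·0.18 + 9·0.13
 = 1.6 + 1.6 + 1.68 + 0.64 + 1.44 + 1.17
 = 8.13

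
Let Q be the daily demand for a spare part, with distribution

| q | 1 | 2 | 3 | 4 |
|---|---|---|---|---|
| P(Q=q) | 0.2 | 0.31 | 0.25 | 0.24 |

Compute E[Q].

E[Q] = Σ q·P(Q=q)
 = 1·0.2 + 2·0.31 + 3·0.25 + 4·0.24
 = 0.2 + 0.62 + 0.75 + 0.96
 = 2.53

2.53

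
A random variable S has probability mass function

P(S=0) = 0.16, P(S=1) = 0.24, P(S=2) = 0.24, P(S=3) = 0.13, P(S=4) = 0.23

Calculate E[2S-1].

E[2S-1] = Σ (2s-1)·P(S=s)
 = (-1)·0.16 + 1·0.24 + 3·0.24 + 5·0.13 + 7·0.23
 = (-0.16) + 0.24 + 0.72 + 0.65 + 1.61
 = 3.06

3.06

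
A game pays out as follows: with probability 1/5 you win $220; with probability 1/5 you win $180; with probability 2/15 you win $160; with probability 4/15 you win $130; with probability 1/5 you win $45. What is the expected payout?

145

E[payout] = 220·1/5 + 180·1/5 + 160·2/15 + 130·4/15 + 45·1/5
 = 44 + 36 + 64/3 + 104/3 + 9
 = 145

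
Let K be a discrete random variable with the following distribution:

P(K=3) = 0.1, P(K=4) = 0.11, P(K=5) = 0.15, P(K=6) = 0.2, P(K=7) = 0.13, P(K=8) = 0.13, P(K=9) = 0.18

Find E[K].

6.26

E[K] = Σ k·P(K=k)
 = 3·0.1 + 4·0.11 + 5·0.15 + 6·0.2 + 7·0.13 + 8·0.13 + 9·0.18
 = 0.3 + 0.44 + 0.75 + 1.2 + 0.91 + 1.04 + 1.62
 = 6.26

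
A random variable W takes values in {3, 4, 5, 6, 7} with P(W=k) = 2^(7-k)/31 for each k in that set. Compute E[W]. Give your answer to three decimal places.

E[W] = Σ w·P(W=w)
 = 3·16/31 + 4·8/31 + 5·4/31 + 6·2/31 + 7·1/31
 = 48/31 + 32/31 + 20/31 + 12/31 + 7/31
 = 119/31

3.839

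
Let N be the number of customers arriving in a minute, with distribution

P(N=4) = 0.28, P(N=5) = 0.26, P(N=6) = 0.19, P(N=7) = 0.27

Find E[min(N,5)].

4.72

E[min(N,5)] = Σ min(n,5)·P(N=n)
 = 4·0.28 + 5·0.26 + 5·0.19 + 5·0.27
 = 1.12 + 1.3 + 0.95 + 1.35
 = 4.72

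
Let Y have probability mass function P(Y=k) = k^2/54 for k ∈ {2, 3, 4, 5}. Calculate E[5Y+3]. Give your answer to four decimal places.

E[5Y+3] = Σ (5y+3)·P(Y=y)
 = 13·2/27 + 18·1/6 + 23·8/27 + 28·25/54
 = 26/27 + 3 + 184/27 + 350/27
 = 641/27

23.7407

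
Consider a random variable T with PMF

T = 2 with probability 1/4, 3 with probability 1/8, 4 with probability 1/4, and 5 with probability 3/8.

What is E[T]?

E[T] = Σ t·P(T=t)
 = 2·1/4 + 3·1/8 + 4·1/4 + 5·3/8
 = 1/2 + 3/8 + 1 + 15/8
 = 15/4

3.75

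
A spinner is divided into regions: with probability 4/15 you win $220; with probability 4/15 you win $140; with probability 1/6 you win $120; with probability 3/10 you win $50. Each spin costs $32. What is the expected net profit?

99

E[payout] = 220·4/15 + 140·4/15 + 120·1/6 + 50·3/10
 = 176/3 + 112/3 + 20 + 15
 = 131
Net = 131 - 32 = 99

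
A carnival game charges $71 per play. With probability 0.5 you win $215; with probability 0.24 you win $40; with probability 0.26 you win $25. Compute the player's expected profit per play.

E[payout] = 215·0.5 + 40·0.24 + 25·0.26
 = 107.5 + 9.6 + 6.5
 = 123.6
Net = 123.6 - 71 = 52.6

52.6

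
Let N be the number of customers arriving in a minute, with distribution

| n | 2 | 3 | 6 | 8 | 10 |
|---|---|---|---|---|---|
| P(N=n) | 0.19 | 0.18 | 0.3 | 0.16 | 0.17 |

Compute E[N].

E[N] = Σ n·P(N=n)
 = 2·0.19 + 3·0.18 + 6·0.3 + 8·0.16 + 10·0.17
 = 0.38 + 0.54 + 1.8 + 1.28 + 1.7
 = 5.7

5.7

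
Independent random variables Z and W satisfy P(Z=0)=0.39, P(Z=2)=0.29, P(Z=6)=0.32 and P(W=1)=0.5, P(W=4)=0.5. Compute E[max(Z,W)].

E[max(Z,W)] = Σ_z Σ_w max(z,w) · P(Z=z)P(W=w)
 = 1·0.195 + 4·0.195 + 2·0.145 + 4·0.145 + 6·0.16 + 6·0.16
 = 0.195 + 0.78 + 0.29 + 0.58 + 0.96 + 0.96
 = 3.765

3.765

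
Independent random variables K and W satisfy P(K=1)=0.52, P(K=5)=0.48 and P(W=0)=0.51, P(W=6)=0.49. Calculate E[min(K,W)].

1.4308

E[min(K,W)] = Σ_k Σ_w min(k,w) · P(K=k)P(W=w)
 = 0·0.2652 + 1·0.2548 + 0·0.2448 + 5·0.2352
 = 0 + 0.2548 + 0 + 1.176
 = 1.4308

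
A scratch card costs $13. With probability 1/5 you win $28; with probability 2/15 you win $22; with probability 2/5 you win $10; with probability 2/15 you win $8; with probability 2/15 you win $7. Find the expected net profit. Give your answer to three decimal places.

E[payout] = 28·1/5 + 22·2/15 + 10·2/5 + 8·2/15 + 7·2/15
 = 28/5 + 44/15 + 4 + 16/15 + 14/15
 = 218/15
Net = 218/15 - 13 = 23/15

1.533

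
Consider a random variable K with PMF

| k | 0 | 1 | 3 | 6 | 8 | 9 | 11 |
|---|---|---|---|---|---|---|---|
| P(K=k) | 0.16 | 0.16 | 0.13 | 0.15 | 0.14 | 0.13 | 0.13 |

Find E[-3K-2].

-17.51

E[-3K-2] = Σ (-3k-2)·P(K=k)
 = (-2)·0.16 + (-5)·0.16 + (-11)·0.13 + (-20)·0.15 + (-26)·0.14 + (-29)·0.13 + (-35)·0.13
 = (-0.32) + (-0.8) + (-1.43) + (-3) + (-3.64) + (-3.77) + (-4.55)
 = -17.51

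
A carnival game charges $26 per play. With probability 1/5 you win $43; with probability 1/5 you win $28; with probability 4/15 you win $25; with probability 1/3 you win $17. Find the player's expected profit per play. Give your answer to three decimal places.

E[payout] = 43·1/5 + 28·1/5 + 25·4/15 + 17·1/3
 = 43/5 + 28/5 + 20/3 + 17/3
 = 398/15
Net = 398/15 - 26 = 8/15

0.533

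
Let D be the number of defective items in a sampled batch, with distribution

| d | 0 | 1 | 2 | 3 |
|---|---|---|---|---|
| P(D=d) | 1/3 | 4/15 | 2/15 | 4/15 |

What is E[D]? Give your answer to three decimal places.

E[D] = Σ d·P(D=d)
 = 0·1/3 + 1·4/15 + 2·2/15 + 3·4/15
 = 0 + 4/15 + 4/15 + 4/5
 = 4/3

1.333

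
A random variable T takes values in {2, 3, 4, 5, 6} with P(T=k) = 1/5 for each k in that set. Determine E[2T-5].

3

E[2T-5] = Σ (2t-5)·P(T=t)
 = (-1)·1/5 + 1·1/5 + 3·1/5 + 5·1/5 + 7·1/5
 = (-1/5) + 1/5 + 3/5 + 1 + 7/5
 = 3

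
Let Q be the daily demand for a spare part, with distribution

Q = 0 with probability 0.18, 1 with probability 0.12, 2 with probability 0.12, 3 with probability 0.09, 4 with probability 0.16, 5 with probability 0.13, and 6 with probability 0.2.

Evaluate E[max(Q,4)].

4.53

E[max(Q,4)] = Σ max(q,4)·P(Q=q)
 = 4·0.18 + 4·0.12 + 4·0.12 + 4·0.09 + 4·0.16 + 5·0.13 + 6·0.2
 = 0.72 + 0.48 + 0.48 + 0.36 + 0.64 + 0.65 + 1.2
 = 4.53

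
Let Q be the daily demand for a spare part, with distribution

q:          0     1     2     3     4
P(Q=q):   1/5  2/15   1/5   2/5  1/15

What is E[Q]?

2

E[Q] = Σ q·P(Q=q)
 = 0·1/5 + 1·2/15 + 2·1/5 + 3·2/5 + 4·1/15
 = 0 + 2/15 + 2/5 + 6/5 + 4/15
 = 2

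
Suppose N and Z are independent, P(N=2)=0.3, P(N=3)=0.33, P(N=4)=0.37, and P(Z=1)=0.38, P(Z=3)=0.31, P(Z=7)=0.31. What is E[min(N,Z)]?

E[min(N,Z)] = Σ_n Σ_z min(n,z) · P(N=n)P(Z=z)
 = 1·0.114 + 2·0.093 + 2·0.093 + 1·0.1254 + 3·0.1023 + 3·0.1023 + 1·0.1406 + 3·0.1147 + 4·0.1147
 = 0.114 + 0.186 + 0.186 + 0.1254 + 0.3069 + 0.3069 + 0.1406 + 0.3441 + 0.4588
 = 2.1687

2.1687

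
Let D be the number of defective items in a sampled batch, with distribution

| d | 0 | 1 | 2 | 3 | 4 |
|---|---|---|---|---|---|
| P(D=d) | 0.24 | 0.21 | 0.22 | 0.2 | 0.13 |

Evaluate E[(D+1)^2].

E[(D+1)^2] = Σ (d+1)^2·P(D=d)
 = 1·0.24 + 4·0.21 + 9·0.22 + 16·0.2 + 25·0.13
 = 0.24 + 0.84 + 1.98 + 3.2 + 3.25
 = 9.51

9.51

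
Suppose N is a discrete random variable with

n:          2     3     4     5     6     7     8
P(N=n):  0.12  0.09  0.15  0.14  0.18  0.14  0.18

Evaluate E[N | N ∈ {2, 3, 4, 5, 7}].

4.359375

P(N ∈ {2, 3, 4, 5, 7}) = 0.12 + 0.09 + 0.15 + 0.14 + 0.14 = 0.64.
E[N | N ∈ {2, 3, 4, 5, 7}] = [2·0.12 + 3·0.09 + 4·0.15 + 5·0.14 + 7·0.14] / 0.64
 = 2.79 / 0.64
 = 279/64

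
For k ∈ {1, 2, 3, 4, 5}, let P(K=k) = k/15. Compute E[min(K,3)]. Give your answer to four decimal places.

E[min(K,3)] = Σ min(k,3)·P(K=k)
 = 1·1/15 + 2·2/15 + 3·1/5 + 3·4/15 + 3·1/3
 = 1/15 + 4/15 + 3/5 + 4/5 + 1
 = 41/15

2.7333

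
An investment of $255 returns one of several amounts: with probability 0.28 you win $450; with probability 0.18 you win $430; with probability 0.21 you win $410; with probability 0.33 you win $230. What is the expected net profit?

E[payout] = 450·0.28 + 430·0.18 + 410·0.21 + 230·0.33
 = 126 + 77.4 + 86.1 + 75.9
 = 365.4
Net = 365.4 - 255 = 110.4

110.4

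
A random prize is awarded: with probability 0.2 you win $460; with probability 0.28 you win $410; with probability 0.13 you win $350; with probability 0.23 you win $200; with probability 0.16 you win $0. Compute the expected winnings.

298.3

E[payout] = 460·0.2 + 410·0.28 + 350·0.13 + 200·0.23 + 0·0.16
 = 92 + 114.8 + 45.5 + 46 + 0
 = 298.3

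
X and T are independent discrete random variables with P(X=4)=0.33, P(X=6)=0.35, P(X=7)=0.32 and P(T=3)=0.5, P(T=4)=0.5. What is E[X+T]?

9.16

E[X+T] = Σ_x Σ_t (x+t) · P(X=x)P(T=t)
 = 7·0.165 + 8·0.165 + 9·0.175 + 10·0.175 + 10·0.16 + 11·0.16
 = 1.155 + 1.32 + 1.575 + 1.75 + 1.6 + 1.76
 = 9.16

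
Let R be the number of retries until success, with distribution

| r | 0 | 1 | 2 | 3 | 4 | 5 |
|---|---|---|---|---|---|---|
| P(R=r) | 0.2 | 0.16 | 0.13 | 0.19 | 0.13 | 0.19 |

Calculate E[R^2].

9.22

E[R^2] = Σ r^2·P(R=r)
 = 0·0.2 + 1·0.16 + 4·0.13 + 9·0.19 + 16·0.13 + 25·0.19
 = 0 + 0.16 + 0.52 + 1.71 + 2.08 + 4.75
 = 9.22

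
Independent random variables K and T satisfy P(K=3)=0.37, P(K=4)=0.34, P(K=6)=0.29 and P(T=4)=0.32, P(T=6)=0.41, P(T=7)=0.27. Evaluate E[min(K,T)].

E[min(K,T)] = Σ_k Σ_t min(k,t) · P(K=k)P(T=t)
 = 3·0.1184 + 3·0.1517 + 3·0.0999 + 4·0.1088 + 4·0.1394 + 4·0.0918 + 4·0.0928 + 6·0.1189 + 6·0.0783
 = 0.3552 + 0.4551 + 0.2997 + 0.4352 + 0.5576 + 0.3672 + 0.3712 + 0.7134 + 0.4698
 = 4.0244

4.0244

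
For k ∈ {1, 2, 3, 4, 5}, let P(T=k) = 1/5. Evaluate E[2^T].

E[2^T] = Σ 2^t·P(T=t)
 = 2·1/5 + 4·1/5 + 8·1/5 + 16·1/5 + 32·1/5
 = 2/5 + 4/5 + 8/5 + 16/5 + 32/5
 = 62/5

12.4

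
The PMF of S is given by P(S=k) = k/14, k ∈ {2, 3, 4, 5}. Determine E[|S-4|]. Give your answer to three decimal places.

E[|S-4|] = Σ |s-4|·P(S=s)
 = 2·1/7 + 1·3/14 + 0·2/7 + 1·5/14
 = 2/7 + 3/14 + 0 + 5/14
 = 6/7

0.857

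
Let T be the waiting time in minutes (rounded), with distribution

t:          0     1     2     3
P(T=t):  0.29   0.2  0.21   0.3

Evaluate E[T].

E[T] = Σ t·P(T=t)
 = 0·0.29 + 1·0.2 + 2·0.21 + 3·0.3
 = 0 + 0.2 + 0.42 + 0.9
 = 1.52

1.52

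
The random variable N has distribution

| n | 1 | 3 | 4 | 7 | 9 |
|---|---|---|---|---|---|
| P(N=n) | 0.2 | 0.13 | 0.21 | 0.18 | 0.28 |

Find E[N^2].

E[N^2] = Σ n^2·P(N=n)
 = 1·0.2 + 9·0.13 + 16·0.21 + 49·0.18 + 81·0.28
 = 0.2 + 1.17 + 3.36 + 8.82 + 22.68
 = 36.23

36.23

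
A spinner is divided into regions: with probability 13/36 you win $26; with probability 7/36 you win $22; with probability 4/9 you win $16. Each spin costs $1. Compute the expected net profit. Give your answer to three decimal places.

E[payout] = 26·13/36 + 22·7/36 + 16·4/9
 = 169/18 + 77/18 + 64/9
 = 187/9
Net = 187/9 - 1 = 178/9

19.778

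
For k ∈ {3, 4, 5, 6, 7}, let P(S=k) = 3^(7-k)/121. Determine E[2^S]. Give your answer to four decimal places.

13.9504

E[2^S] = Σ 2^s·P(S=s)
 = 8·81/121 + 16·27/121 + 32·9/121 + 64·3/121 + 128·1/121
 = 648/121 + 432/121 + 288/121 + 192/121 + 128/121
 = 1688/121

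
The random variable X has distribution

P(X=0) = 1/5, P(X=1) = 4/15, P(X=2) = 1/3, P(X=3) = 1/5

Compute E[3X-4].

0.6

E[3X-4] = Σ (3x-4)·P(X=x)
 = (-4)·1/5 + (-1)·4/15 + 2·1/3 + 5·1/5
 = (-4/5) + (-4/15) + 2/3 + 1
 = 3/5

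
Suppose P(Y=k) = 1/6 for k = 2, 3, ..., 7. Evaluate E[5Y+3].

E[5Y+3] = Σ (5y+3)·P(Y=y)
 = 13·1/6 + 18·1/6 + 23·1/6 + 28·1/6 + 33·1/6 + 38·1/6
 = 13/6 + 3 + 23/6 + 14/3 + 11/2 + 19/3
 = 51/2

25.5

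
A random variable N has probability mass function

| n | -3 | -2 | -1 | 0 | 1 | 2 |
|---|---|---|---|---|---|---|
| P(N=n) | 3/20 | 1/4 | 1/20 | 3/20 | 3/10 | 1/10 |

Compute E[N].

E[N] = Σ n·P(N=n)
 = (-3)·3/20 + (-2)·1/4 + (-1)·1/20 + 0·3/20 + 1·3/10 + 2·1/10
 = (-9/20) + (-1/2) + (-1/20) + 0 + 3/10 + 1/5
 = -1/2

-0.5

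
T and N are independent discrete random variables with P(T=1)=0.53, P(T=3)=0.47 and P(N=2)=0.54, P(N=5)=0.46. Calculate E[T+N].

5.32

E[T+N] = Σ_t Σ_n (t+n) · P(T=t)P(N=n)
 = 3·0.2862 + 6·0.2438 + 5·0.2538 + 8·0.2162
 = 0.8586 + 1.4628 + 1.269 + 1.7296
 = 5.32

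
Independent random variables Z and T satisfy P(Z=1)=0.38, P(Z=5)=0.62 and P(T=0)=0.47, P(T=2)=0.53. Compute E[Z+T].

4.54

E[Z+T] = Σ_z Σ_t (z+t) · P(Z=z)P(T=t)
 = 1·0.1786 + 3·0.2014 + 5·0.2914 + 7·0.3286
 = 0.1786 + 0.6042 + 1.457 + 2.3002
 = 4.54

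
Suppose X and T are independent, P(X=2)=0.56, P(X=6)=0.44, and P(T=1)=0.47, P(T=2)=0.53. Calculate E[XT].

E[XT] = Σ_x Σ_t xt · P(X=x)P(T=t)
 = 2·0.2632 + 4·0.2968 + 6·0.2068 + 12·0.2332
 = 0.5264 + 1.1872 + 1.2408 + 2.7984
 = 5.7528

5.7528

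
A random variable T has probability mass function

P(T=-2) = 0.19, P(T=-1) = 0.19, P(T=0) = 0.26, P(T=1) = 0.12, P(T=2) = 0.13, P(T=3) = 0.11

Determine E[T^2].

E[T^2] = Σ t^2·P(T=t)
 = 4·0.19 + 1·0.19 + 0·0.26 + 1·0.12 + 4·0.13 + 9·0.11
 = 0.76 + 0.19 + 0 + 0.12 + 0.52 + 0.99
 = 2.58

2.58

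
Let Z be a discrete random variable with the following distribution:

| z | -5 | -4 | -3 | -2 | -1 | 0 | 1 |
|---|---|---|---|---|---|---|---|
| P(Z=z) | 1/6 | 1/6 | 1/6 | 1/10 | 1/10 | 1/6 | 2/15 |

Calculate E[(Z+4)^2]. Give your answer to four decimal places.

E[(Z+4)^2] = Σ (z+4)^2·P(Z=z)
 = 1·1/6 + 0·1/6 + 1·1/6 + 4·1/10 + 9·1/10 + 16·1/6 + 25·2/15
 = 1/6 + 0 + 1/6 + 2/5 + 9/10 + 8/3 + 10/3
 = 229/30

7.6333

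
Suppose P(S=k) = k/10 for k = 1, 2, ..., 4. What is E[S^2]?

10

E[S^2] = Σ s^2·P(S=s)
 = 1·1/10 + 4·1/5 + 9·3/10 + 16·2/5
 = 1/10 + 4/5 + 27/10 + 32/5
 = 10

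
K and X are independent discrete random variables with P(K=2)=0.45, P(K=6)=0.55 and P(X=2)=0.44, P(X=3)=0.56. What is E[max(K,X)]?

E[max(K,X)] = Σ_k Σ_x max(k,x) · P(K=k)P(X=x)
 = 2·0.198 + 3·0.252 + 6·0.242 + 6·0.308
 = 0.396 + 0.756 + 1.452 + 1.848
 = 4.452

4.452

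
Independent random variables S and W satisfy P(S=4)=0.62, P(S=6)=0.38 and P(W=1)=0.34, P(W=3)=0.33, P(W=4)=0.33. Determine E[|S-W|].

E[|S-W|] = Σ_s Σ_w |s-w| · P(S=s)P(W=w)
 = 3·0.2108 + 1·0.2046 + 0·0.2046 + 5·0.1292 + 3·0.1254 + 2·0.1254
 = 0.6324 + 0.2046 + 0 + 0.646 + 0.3762 + 0.2508
 = 2.11

2.11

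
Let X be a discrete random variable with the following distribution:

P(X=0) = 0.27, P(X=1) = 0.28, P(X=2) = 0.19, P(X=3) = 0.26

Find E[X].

1.44

E[X] = Σ x·P(X=x)
 = 0·0.27 + 1·0.28 + 2·0.19 + 3·0.26
 = 0 + 0.28 + 0.38 + 0.78
 = 1.44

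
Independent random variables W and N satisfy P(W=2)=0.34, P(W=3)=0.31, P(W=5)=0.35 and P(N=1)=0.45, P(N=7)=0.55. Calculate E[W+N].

7.66

E[W+N] = Σ_w Σ_n (w+n) · P(W=w)P(N=n)
 = 3·0.153 + 9·0.187 + 4·0.1395 + 10·0.1705 + 6·0.1575 + 12·0.1925
 = 0.459 + 1.683 + 0.558 + 1.705 + 0.945 + 2.31
 = 7.66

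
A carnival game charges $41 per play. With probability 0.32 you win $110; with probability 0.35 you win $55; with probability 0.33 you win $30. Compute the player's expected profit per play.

23.35

E[payout] = 110·0.32 + 55·0.35 + 30·0.33
 = 35.2 + 19.25 + 9.9
 = 64.35
Net = 64.35 - 41 = 23.35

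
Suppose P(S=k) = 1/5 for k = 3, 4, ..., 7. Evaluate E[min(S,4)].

E[min(S,4)] = Σ min(s,4)·P(S=s)
 = 3·1/5 + 4·1/5 + 4·1/5 + 4·1/5 + 4·1/5
 = 3/5 + 4/5 + 4/5 + 4/5 + 4/5
 = 19/5

3.8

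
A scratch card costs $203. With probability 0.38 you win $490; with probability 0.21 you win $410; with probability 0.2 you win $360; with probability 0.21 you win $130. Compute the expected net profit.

E[payout] = 490·0.38 + 410·0.21 + 360·0.2 + 130·0.21
 = 186.2 + 86.1 + 72 + 27.3
 = 371.6
Net = 371.6 - 203 = 168.6

168.6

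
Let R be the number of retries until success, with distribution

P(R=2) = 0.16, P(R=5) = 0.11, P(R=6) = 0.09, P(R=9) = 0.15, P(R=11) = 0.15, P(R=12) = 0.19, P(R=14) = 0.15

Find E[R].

E[R] = Σ r·P(R=r)
 = 2·0.16 + 5·0.11 + 6·0.09 + 9·0.15 + 11·0.15 + 12·0.19 + 14·0.15
 = 0.32 + 0.55 + 0.54 + 1.35 + 1.65 + 2.28 + 2.1
 = 8.79

8.79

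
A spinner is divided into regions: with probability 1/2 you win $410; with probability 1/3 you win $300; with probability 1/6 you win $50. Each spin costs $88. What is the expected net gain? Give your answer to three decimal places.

E[payout] = 410·1/2 + 300·1/3 + 50·1/6
 = 205 + 100 + 25/3
 = 940/3
Net = 940/3 - 88 = 676/3

225.333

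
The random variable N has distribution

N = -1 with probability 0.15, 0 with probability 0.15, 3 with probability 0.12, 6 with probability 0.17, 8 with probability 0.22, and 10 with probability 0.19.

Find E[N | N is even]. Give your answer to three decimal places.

6.411

P(N is even) = 0.15 + 0.17 + 0.22 + 0.19 = 0.73.
E[N | N is even] = [0·0.15 + 6·0.17 + 8·0.22 + 10·0.19] / 0.73
 = 4.68 / 0.73
 = 468/73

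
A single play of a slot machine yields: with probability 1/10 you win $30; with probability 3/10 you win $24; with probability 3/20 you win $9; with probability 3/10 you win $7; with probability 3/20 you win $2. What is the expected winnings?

E[payout] = 30·1/10 + 24·3/10 + 9·3/20 + 7·3/10 + 2·3/20
 = 3 + 36/5 + 27/20 + 21/10 + 3/10
 = 279/20

13.95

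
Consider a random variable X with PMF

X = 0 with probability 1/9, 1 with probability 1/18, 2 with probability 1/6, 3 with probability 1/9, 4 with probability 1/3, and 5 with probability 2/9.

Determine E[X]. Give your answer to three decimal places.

E[X] = Σ x·P(X=x)
 = 0·1/9 + 1·1/18 + 2·1/6 + 3·1/9 + 4·1/3 + 5·2/9
 = 0 + 1/18 + 1/3 + 1/3 + 4/3 + 10/9
 = 19/6

3.167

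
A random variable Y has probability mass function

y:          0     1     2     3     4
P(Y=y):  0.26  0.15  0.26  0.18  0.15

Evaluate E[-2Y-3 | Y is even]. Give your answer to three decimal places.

-6.343

P(Y is even) = 0.26 + 0.26 + 0.15 = 0.67.
E[-2Y-3 | Y is even] = [(-3)·0.26 + (-7)·0.26 + (-11)·0.15] / 0.67
 = -4.25 / 0.67
 = -425/67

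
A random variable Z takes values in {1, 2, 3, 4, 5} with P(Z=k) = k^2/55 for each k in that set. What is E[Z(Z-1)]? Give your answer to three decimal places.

E[Z(Z-1)] = Σ z(z-1)·P(Z=z)
 = 0·1/55 + 2·4/55 + 6·9/55 + 12·16/55 + 20·5/11
 = 0 + 8/55 + 54/55 + 192/55 + 100/11
 = 754/55

13.709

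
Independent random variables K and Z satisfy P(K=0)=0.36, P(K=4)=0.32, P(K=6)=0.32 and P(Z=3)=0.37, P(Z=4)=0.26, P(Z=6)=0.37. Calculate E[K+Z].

E[K+Z] = Σ_k Σ_z (k+z) · P(K=k)P(Z=z)
 = 3·0.1332 + 4·0.0936 + 6·0.1332 + 7·0.1184 + 8·0.0832 + 10·0.1184 + 9·0.1184 + 10·0.0832 + 12·0.1184
 = 0.3996 + 0.3744 + 0.7992 + 0.8288 + 0.6656 + 1.184 + 1.0656 + 0.832 + 1.4208
 = 7.57

7.57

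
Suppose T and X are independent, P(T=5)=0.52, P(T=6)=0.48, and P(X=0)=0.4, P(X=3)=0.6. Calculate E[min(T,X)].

E[min(T,X)] = Σ_t Σ_x min(t,x) · P(T=t)P(X=x)
 = 0·0.208 + 3·0.312 + 0·0.192 + 3·0.288
 = 0 + 0.936 + 0 + 0.864
 = 1.8

1.8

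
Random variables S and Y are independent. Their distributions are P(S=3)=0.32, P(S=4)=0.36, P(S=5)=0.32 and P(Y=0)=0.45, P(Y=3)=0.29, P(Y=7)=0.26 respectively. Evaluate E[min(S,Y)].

1.91

E[min(S,Y)] = Σ_s Σ_y min(s,y) · P(S=s)P(Y=y)
 = 0·0.144 + 3·0.0928 + 3·0.0832 + 0·0.162 + 3·0.1044 + 4·0.0936 + 0·0.144 + 3·0.0928 + 5·0.0832
 = 0 + 0.2784 + 0.2496 + 0 + 0.3132 + 0.3744 + 0 + 0.2784 + 0.416
 = 1.91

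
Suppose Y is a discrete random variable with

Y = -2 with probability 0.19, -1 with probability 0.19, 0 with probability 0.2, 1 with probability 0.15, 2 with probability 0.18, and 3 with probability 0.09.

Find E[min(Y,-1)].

-1.19

E[min(Y,-1)] = Σ min(y,-1)·P(Y=y)
 = (-2)·0.19 + (-1)·0.19 + (-1)·0.2 + (-1)·0.15 + (-1)·0.18 + (-1)·0.09
 = (-0.38) + (-0.19) + (-0.2) + (-0.15) + (-0.18) + (-0.09)
 = -1.19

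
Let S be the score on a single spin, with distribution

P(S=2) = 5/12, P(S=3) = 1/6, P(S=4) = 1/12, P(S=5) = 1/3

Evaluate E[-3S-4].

E[-3S-4] = Σ (-3s-4)·P(S=s)
 = (-10)·5/12 + (-13)·1/6 + (-16)·1/12 + (-19)·1/3
 = (-25/6) + (-13/6) + (-4/3) + (-19/3)
 = -14

-14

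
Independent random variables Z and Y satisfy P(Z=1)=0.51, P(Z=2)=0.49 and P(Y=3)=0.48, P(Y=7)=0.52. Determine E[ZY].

7.5692

E[ZY] = Σ_z Σ_y zy · P(Z=z)P(Y=y)
 = 3·0.2448 + 7·0.2652 + 6·0.2352 + 14·0.2548
 = 0.7344 + 1.8564 + 1.4112 + 3.5672
 = 7.5692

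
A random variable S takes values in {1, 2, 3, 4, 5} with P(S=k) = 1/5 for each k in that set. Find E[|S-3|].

E[|S-3|] = Σ |s-3|·P(S=s)
 = 2·1/5 + 1·1/5 + 0·1/5 + 1·1/5 + 2·1/5
 = 2/5 + 1/5 + 0 + 1/5 + 2/5
 = 6/5

1.2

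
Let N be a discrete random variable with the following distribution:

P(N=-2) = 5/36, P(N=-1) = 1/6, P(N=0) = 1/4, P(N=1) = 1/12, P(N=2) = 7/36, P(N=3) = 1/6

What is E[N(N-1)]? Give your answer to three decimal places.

2.556

E[N(N-1)] = Σ n(n-1)·P(N=n)
 = 6·5/36 + 2·1/6 + 0·1/4 + 0·1/12 + 2·7/36 + 6·1/6
 = 5/6 + 1/3 + 0 + 0 + 7/18 + 1
 = 23/9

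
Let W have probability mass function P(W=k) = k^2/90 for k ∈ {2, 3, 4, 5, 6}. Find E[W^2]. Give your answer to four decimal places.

25.2667

E[W^2] = Σ w^2·P(W=w)
 = 4·2/45 + 9·1/10 + 16·8/45 + 25·5/18 + 36·2/5
 = 8/45 + 9/10 + 128/45 + 125/18 + 72/5
 = 379/15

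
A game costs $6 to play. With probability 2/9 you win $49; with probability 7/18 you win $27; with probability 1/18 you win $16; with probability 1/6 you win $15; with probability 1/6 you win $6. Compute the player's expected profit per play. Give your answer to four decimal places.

19.7778

E[payout] = 49·2/9 + 27·7/18 + 16·1/18 + 15·1/6 + 6·1/6
 = 98/9 + 21/2 + 8/9 + 5/2 + 1
 = 232/9
Net = 232/9 - 6 = 178/9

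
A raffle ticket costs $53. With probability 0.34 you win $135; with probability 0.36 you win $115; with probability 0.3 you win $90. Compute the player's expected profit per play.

E[payout] = 135·0.34 + 115·0.36 + 90·0.3
 = 45.9 + 41.4 + 27
 = 114.3
Net = 114.3 - 53 = 61.3

61.3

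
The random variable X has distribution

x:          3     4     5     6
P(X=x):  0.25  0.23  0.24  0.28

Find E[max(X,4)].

E[max(X,4)] = Σ max(x,4)·P(X=x)
 = 4·0.25 + 4·0.23 + 5·0.24 + 6·0.28
 = 1 + 0.92 + 1.2 + 1.68
 = 4.8

4.8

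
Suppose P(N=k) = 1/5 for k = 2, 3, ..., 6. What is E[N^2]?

18

E[N^2] = Σ n^2·P(N=n)
 = 4·1/5 + 9·1/5 + 16·1/5 + 25·1/5 + 36·1/5
 = 4/5 + 9/5 + 16/5 + 5 + 36/5
 = 18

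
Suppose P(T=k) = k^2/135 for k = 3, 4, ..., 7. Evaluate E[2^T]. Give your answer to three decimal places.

E[2^T] = Σ 2^t·P(T=t)
 = 8·1/15 + 16·16/135 + 32·5/27 + 64·4/15 + 128·49/135
 = 8/15 + 256/135 + 160/27 + 256/15 + 6272/135
 = 9704/135

71.881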